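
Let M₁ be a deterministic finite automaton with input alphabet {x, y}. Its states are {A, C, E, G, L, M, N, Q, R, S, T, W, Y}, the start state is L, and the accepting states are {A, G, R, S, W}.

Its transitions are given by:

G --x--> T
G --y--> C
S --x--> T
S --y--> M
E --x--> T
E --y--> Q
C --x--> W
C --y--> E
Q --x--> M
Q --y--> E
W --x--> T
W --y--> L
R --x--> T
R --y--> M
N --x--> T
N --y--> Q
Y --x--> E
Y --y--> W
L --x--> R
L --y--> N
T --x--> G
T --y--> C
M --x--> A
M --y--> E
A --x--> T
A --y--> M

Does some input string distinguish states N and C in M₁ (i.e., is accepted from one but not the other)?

Yes

States {S,Y} cannot be reached from the start state, so discard them.
P0 = {A,G,R,W} | {C,E,L,M,N,Q,T}.
Split {C,E,L,M,N,Q,T} by δ(·,x) → {C,L,M,T} and {E,N,Q}.
On input y, block {C,L,M,T} splits into {C,L,M} and {T}.
On input x, block {E,N,Q} splits into {E,N} and {Q}.
No further refinement is possible. Final partition (5 blocks): {A,G,R,W} | {C,L,M} | {E,N} | {T} | {Q}.
N and C end up in different blocks, so they are distinguishable. For instance, the string 'x' is accepted from only C.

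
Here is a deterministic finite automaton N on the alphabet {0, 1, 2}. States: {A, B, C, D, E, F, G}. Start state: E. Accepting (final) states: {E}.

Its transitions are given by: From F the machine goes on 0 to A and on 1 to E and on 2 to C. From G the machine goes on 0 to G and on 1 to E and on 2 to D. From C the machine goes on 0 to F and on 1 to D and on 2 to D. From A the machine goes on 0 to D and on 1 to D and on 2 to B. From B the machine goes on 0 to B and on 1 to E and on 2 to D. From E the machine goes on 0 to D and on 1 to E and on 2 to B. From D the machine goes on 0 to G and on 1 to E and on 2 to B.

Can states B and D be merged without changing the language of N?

Yes

States {A,C,F} cannot be reached from the start state, so discard them.
Start with accepting vs non-accepting: {E} | {B,D,G}.
No further refinement is possible. Final partition (2 blocks): {E} | {B,D,G}.
B and D lie in the same block of the stable partition, so they are equivalent — no string distinguishes them.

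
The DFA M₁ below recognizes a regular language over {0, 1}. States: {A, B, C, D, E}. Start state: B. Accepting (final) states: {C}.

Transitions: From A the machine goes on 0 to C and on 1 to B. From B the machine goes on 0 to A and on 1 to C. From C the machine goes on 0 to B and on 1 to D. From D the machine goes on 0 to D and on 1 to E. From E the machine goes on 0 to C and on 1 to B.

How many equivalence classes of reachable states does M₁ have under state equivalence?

4

All states are reachable from the start state.
Initial partition by acceptance: {C} | {A,B,D,E}.
On input 0, block {A,B,D,E} splits into {A,E} and {B,D}.
Refine {B,D} on symbol 0: members go to different blocks, giving {B} and {D}.
The partition is now stable with 4 blocks: {C} | {A,E} | {B} | {D}.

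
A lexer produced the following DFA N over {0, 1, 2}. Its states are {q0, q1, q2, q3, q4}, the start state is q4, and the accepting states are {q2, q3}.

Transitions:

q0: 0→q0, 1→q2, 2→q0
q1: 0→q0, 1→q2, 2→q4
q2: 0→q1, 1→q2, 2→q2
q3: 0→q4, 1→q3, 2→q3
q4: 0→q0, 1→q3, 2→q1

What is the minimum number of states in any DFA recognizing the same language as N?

2

Every state is reachable, so we keep all 5.
Start with accepting vs non-accepting: {q2,q3} | {q0,q1,q4}.
Stable partition: {q2,q3} | {q0,q1,q4} — 2 equivalence classes.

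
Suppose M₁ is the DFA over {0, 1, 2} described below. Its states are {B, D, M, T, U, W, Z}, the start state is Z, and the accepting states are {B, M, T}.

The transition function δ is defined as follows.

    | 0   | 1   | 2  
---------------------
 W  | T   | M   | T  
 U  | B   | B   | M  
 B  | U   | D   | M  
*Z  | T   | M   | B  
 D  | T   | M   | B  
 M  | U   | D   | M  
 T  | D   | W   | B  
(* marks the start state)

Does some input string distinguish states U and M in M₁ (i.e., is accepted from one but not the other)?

Yes

P0 = {B,M,T} | {D,U,W,Z}.
Stable partition: {B,M,T} | {D,U,W,Z} — 2 equivalence classes.
U and M end up in different blocks, so they are distinguishable. For instance, the string 'ε' is accepted from only M.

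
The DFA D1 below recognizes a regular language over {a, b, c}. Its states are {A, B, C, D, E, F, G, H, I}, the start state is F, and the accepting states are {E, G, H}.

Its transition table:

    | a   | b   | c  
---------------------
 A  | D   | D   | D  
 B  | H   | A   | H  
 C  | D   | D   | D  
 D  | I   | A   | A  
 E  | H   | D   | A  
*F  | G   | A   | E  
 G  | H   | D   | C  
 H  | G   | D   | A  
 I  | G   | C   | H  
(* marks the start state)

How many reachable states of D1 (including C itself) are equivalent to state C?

2

States {B} cannot be reached from the start state, so discard them.
P0 = {E,G,H} | {A,C,D,F,I}.
On input a, block {A,C,D,F,I} splits into {A,C,D} and {F,I}.
Refine {A,C,D} on symbol a: members go to different blocks, giving {A,C} and {D}.
The partition is now stable with 4 blocks: {E,G,H} | {A,C} | {F,I} | {D}.
State C belongs to the block {A,C}, which has 2 states.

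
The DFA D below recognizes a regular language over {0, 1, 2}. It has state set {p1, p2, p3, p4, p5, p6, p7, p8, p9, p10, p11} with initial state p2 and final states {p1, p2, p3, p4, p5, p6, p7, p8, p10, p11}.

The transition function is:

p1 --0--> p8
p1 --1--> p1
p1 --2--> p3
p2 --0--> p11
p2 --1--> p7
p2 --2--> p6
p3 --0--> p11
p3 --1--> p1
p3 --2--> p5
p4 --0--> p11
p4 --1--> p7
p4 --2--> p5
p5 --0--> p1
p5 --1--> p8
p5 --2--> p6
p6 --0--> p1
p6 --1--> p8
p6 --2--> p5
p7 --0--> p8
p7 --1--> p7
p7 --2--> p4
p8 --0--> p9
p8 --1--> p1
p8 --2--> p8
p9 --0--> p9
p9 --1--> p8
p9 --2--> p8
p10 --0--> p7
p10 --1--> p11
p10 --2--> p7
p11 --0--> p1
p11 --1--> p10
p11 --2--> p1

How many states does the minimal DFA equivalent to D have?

6

P0 = {p1,p2,p3,p4,p5,p6,p7,p8,p10,p11} | {p9}.
On input 0, block {p1,p2,p3,p4,p5,p6,p7,p8,p10,p11} splits into {p1,p2,p3,p4,p5,p6,p7,p10,p11} and {p8}.
Refine {p1,p2,p3,p4,p5,p6,p7,p10,p11} on symbol 0: members go to different blocks, giving {p2,p3,p4,p5,p6,p10,p11} and {p1,p7}.
On input 0, block {p2,p3,p4,p5,p6,p10,p11} splits into {p5,p6,p10,p11} and {p2,p3,p4}.
Refine {p5,p6,p10,p11} on symbol 1: members go to different blocks, giving {p5,p6} and {p10,p11}.
Stable partition: {p5,p6} | {p9} | {p8} | {p1,p7} | {p2,p3,p4} | {p10,p11} — 6 equivalence classes.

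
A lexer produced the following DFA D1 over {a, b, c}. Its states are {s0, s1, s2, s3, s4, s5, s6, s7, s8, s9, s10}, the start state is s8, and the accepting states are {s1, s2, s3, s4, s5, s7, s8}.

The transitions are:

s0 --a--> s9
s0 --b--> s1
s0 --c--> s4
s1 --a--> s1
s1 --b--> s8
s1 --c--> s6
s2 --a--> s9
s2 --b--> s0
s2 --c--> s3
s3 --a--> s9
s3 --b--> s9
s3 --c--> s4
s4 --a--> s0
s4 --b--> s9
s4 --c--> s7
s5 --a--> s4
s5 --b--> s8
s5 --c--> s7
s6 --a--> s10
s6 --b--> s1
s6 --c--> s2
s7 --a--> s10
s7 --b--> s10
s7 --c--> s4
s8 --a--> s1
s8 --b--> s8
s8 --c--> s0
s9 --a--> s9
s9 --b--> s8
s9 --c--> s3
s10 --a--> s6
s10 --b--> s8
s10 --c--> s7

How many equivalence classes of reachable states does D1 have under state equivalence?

3

First remove the unreachable states {s5}; 10 states remain.
P0 = {s1,s2,s3,s4,s7,s8} | {s0,s6,s9,s10}.
Refine {s1,s2,s3,s4,s7,s8} on symbol a: members go to different blocks, giving {s2,s3,s4,s7} and {s1,s8}.
The partition is now stable with 3 blocks: {s2,s3,s4,s7} | {s0,s6,s9,s10} | {s1,s8}.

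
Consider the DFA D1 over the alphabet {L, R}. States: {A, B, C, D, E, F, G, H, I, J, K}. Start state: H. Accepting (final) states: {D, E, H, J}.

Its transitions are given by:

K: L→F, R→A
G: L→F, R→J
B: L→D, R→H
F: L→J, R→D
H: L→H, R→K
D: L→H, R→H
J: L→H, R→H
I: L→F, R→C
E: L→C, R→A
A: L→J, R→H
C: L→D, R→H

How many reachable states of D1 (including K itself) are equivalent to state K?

1

Reachable states from the start: {A,D,F,H,J,K}. Unreachable: {B,C,E,G,I} — drop them.
P0 = {D,H,J} | {A,F,K}.
On input R, block {D,H,J} splits into {D,J} and {H}.
On input L, block {A,F,K} splits into {A,F} and {K}.
Split {A,F} by δ(·,R) → {A} and {F}.
Stable partition: {D,J} | {A} | {H} | {K} | {F} — 5 equivalence classes.
State K belongs to the block {K}, which has 1 states.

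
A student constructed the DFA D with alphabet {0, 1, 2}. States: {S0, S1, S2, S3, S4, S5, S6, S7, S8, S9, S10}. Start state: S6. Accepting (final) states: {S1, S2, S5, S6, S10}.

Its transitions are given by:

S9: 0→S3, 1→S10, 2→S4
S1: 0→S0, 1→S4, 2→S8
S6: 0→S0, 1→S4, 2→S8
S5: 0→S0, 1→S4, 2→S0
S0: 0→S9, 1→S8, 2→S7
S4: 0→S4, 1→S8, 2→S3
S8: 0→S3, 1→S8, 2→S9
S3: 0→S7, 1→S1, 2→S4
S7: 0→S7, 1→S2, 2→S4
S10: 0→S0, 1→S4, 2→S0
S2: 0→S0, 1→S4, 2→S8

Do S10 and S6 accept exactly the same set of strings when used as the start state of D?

Yes

States {S5} cannot be reached from the start state, so discard them.
Start with accepting vs non-accepting: {S1,S2,S6,S10} | {S0,S3,S4,S7,S8,S9}.
Split {S0,S3,S4,S7,S8,S9} by δ(·,1) → {S0,S4,S8} and {S3,S7,S9}.
On input 0, block {S0,S4,S8} splits into {S0,S8} and {S4}.
No further refinement is possible. Final partition (4 blocks): {S1,S2,S6,S10} | {S0,S8} | {S3,S7,S9} | {S4}.
S10 and S6 lie in the same block of the stable partition, so they are equivalent — no string distinguishes them.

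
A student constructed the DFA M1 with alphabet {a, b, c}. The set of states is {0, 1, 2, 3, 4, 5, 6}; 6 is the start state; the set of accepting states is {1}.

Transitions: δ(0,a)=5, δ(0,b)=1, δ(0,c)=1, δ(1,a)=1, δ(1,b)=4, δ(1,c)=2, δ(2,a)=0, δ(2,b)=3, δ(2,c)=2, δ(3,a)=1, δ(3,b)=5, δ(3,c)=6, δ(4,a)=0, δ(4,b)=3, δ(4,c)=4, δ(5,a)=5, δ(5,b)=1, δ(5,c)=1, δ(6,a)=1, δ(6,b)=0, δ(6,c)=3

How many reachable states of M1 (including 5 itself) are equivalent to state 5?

2

P0 = {1} | {0,2,3,4,5,6}.
Split {0,2,3,4,5,6} by δ(·,a) → {0,2,4,5} and {3,6}.
On input b, block {0,2,4,5} splits into {0,5} and {2,4}.
No further refinement is possible. Final partition (4 blocks): {1} | {0,5} | {3,6} | {2,4}.
State 5 belongs to the block {0,5}, which has 2 states.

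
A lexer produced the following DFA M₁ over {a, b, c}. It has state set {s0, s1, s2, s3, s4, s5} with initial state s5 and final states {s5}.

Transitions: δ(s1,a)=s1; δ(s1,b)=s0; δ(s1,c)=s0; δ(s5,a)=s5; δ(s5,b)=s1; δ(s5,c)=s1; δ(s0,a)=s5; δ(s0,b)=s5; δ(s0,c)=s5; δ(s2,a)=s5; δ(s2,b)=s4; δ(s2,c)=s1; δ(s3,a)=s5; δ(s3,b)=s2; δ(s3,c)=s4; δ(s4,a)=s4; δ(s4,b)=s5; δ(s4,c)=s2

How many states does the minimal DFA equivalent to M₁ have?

3

States {s2,s3,s4} cannot be reached from the start state, so discard them.
P0 = {s5} | {s0,s1}.
On input a, block {s0,s1} splits into {s0} and {s1}.
The partition is now stable with 3 blocks: {s5} | {s0} | {s1}.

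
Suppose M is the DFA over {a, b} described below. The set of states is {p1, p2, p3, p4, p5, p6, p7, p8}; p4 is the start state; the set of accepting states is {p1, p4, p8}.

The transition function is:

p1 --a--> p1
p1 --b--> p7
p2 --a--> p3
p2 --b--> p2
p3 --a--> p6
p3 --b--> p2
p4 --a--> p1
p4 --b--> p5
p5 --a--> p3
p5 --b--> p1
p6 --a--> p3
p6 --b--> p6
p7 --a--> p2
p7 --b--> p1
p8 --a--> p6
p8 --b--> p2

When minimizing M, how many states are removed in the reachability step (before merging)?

1

Starting at p4 and following transitions, the reachable set is {p1, p2, p3, p4, p5, p6, p7}. That leaves p8 unreachable — 1 in total.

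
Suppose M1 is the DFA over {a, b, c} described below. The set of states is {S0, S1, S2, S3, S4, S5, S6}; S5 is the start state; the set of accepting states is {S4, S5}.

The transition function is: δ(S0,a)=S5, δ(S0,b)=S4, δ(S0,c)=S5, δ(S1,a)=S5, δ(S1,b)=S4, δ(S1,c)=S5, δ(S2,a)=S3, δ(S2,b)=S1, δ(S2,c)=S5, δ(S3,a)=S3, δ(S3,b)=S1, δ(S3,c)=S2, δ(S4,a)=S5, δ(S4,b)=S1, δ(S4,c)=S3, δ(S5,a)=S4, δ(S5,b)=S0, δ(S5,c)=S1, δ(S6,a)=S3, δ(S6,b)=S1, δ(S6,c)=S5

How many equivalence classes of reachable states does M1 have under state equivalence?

Reachable states from the start: {S0,S1,S2,S3,S4,S5}. Unreachable: {S6} — drop them.
P0 = {S4,S5} | {S0,S1,S2,S3}.
Refine {S0,S1,S2,S3} on symbol a: members go to different blocks, giving {S0,S1} and {S2,S3}.
Refine {S4,S5} on symbol c: members go to different blocks, giving {S4} and {S5}.
Split {S2,S3} by δ(·,c) → {S2} and {S3}.
The partition is now stable with 5 blocks: {S4} | {S0,S1} | {S2} | {S5} | {S3}.

5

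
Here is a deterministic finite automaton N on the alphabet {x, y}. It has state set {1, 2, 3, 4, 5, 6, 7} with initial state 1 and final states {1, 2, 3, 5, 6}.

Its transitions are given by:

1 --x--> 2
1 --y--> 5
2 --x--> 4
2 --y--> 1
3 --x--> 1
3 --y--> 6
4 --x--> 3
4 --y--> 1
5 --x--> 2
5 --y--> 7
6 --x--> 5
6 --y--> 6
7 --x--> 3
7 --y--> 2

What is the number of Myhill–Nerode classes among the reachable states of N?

All states are reachable from the start state.
Start with accepting vs non-accepting: {1,2,3,5,6} | {4,7}.
Split {1,2,3,5,6} by δ(·,x) → {1,3,5,6} and {2}.
Split {1,3,5,6} by δ(·,x) → {1,5} and {3,6}.
Refine {1,5} on symbol y: members go to different blocks, giving {1} and {5}.
Refine {4,7} on symbol y: members go to different blocks, giving {4} and {7}.
On input x, block {3,6} splits into {3} and {6}.
No further refinement is possible. Final partition (7 blocks): {1} | {4} | {2} | {3} | {5} | {7} | {6}.

7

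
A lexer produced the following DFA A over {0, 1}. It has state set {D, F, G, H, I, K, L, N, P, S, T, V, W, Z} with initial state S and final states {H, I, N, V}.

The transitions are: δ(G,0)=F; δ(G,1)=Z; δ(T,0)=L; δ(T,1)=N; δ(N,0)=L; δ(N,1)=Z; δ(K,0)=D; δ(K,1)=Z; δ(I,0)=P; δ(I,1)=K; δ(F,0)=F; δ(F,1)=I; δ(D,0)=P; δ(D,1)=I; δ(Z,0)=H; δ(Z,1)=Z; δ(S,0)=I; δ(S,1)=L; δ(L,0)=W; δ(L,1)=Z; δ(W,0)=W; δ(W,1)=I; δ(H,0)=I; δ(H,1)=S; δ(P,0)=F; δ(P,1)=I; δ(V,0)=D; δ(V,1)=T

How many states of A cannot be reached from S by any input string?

No path from S leads to G, N, T, V; the other 10 states are all reachable.

4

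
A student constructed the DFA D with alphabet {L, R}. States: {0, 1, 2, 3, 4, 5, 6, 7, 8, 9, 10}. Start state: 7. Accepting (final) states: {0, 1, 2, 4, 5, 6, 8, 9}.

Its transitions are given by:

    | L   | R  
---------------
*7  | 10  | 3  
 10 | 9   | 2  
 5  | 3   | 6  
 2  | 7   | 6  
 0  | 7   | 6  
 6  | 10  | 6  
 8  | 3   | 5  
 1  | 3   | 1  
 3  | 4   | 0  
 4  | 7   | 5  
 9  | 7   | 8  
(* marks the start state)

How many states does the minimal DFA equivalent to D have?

Reachable states from the start: {0,2,3,4,5,6,7,8,9,10}. Unreachable: {1} — drop them.
P0 = {0,2,4,5,6,8,9} | {3,7,10}.
Split {3,7,10} by δ(·,L) → {3,10} and {7}.
On input L, block {0,2,4,5,6,8,9} splits into {0,2,4,9} and {5,6,8}.
Stable partition: {0,2,4,9} | {3,10} | {7} | {5,6,8} — 4 equivalence classes.

4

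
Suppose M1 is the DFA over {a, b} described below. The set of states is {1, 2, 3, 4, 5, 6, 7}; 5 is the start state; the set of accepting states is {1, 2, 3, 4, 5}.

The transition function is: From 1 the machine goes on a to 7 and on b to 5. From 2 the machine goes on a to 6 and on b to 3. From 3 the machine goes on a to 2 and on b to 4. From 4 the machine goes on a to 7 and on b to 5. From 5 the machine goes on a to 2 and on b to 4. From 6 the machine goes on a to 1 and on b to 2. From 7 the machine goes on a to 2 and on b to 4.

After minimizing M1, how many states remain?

Every state is reachable, so we keep all 7.
Start with accepting vs non-accepting: {1,2,3,4,5} | {6,7}.
Split {1,2,3,4,5} by δ(·,a) → {1,2,4} and {3,5}.
No further refinement is possible. Final partition (3 blocks): {1,2,4} | {6,7} | {3,5}.

3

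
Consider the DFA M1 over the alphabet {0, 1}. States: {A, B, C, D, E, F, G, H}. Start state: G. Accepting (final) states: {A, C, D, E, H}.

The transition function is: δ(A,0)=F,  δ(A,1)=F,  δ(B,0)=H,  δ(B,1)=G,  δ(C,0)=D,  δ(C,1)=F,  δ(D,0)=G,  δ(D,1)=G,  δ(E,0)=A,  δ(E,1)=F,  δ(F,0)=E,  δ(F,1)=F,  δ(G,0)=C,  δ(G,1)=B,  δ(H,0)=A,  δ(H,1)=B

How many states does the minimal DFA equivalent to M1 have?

Every state is reachable, so we keep all 8.
P0 = {A,C,D,E,H} | {B,F,G}.
Refine {A,C,D,E,H} on symbol 0: members go to different blocks, giving {C,E,H} and {A,D}.
The partition is now stable with 3 blocks: {C,E,H} | {B,F,G} | {A,D}.

3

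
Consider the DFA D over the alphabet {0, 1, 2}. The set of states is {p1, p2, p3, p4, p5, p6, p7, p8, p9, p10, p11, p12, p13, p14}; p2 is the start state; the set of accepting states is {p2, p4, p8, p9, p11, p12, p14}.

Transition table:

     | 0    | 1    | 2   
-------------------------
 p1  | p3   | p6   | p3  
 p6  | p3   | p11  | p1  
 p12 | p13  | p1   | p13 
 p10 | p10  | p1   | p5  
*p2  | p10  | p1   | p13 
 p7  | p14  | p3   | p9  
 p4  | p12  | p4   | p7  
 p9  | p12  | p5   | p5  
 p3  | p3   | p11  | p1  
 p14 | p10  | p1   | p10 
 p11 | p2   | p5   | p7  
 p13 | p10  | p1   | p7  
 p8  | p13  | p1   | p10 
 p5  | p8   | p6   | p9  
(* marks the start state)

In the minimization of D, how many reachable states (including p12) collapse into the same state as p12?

4

First remove the unreachable states {p4}; 13 states remain.
Start with accepting vs non-accepting: {p2,p8,p9,p11,p12,p14} | {p1,p3,p5,p6,p7,p10,p13}.
Split {p2,p8,p9,p11,p12,p14} by δ(·,0) → {p2,p8,p12,p14} and {p9,p11}.
Refine {p1,p3,p5,p6,p7,p10,p13} on symbol 0: members go to different blocks, giving {p1,p3,p6,p10,p13} and {p5,p7}.
On input 1, block {p1,p3,p6,p10,p13} splits into {p1,p10,p13} and {p3,p6}.
Refine {p1,p10,p13} on symbol 0: members go to different blocks, giving {p10,p13} and {p1}.
No further refinement is possible. Final partition (6 blocks): {p2,p8,p12,p14} | {p10,p13} | {p9,p11} | {p5,p7} | {p3,p6} | {p1}.
State p12 belongs to the block {p2,p8,p12,p14}, which has 4 states.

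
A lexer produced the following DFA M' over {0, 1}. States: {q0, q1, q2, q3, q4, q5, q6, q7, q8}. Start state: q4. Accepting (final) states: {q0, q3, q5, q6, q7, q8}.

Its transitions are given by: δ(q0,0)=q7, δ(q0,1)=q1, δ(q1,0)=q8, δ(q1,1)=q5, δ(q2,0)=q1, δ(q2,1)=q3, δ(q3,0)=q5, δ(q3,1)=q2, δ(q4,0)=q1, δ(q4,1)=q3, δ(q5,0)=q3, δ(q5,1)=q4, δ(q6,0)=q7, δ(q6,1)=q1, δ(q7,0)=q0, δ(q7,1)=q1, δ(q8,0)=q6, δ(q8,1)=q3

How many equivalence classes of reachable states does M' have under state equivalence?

5

Initial partition by acceptance: {q0,q3,q5,q6,q7,q8} | {q1,q2,q4}.
Refine {q0,q3,q5,q6,q7,q8} on symbol 1: members go to different blocks, giving {q0,q3,q5,q6,q7} and {q8}.
Refine {q1,q2,q4} on symbol 0: members go to different blocks, giving {q2,q4} and {q1}.
Refine {q0,q3,q5,q6,q7} on symbol 1: members go to different blocks, giving {q0,q6,q7} and {q3,q5}.
No further refinement is possible. Final partition (5 blocks): {q0,q6,q7} | {q2,q4} | {q8} | {q1} | {q3,q5}.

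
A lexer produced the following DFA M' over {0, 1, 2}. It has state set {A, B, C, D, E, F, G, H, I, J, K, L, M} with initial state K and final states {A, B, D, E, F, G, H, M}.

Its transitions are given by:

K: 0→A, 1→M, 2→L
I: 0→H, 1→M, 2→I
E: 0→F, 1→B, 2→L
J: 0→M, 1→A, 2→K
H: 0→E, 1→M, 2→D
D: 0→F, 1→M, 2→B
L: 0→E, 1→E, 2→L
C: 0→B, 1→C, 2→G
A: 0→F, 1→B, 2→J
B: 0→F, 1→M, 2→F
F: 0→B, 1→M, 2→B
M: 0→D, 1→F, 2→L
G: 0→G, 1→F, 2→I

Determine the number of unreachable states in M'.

4

BFS from K reaches {A, B, D, E, F, J, K, L, M}; the 4 state(s) C, G, H, I are never visited.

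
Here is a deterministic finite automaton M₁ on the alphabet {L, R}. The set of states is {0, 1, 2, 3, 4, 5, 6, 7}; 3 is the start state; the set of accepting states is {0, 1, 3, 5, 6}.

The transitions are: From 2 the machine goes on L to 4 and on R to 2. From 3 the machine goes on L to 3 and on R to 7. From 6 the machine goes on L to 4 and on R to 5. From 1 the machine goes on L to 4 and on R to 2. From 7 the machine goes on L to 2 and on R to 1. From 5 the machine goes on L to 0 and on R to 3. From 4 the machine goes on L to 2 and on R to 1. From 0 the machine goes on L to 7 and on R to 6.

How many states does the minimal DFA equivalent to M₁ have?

Reachable states from the start: {1,2,3,4,7}. Unreachable: {0,5,6} — drop them.
P0 = {1,3} | {2,4,7}.
Refine {1,3} on symbol L: members go to different blocks, giving {1} and {3}.
Refine {2,4,7} on symbol R: members go to different blocks, giving {4,7} and {2}.
No further refinement is possible. Final partition (4 blocks): {1} | {4,7} | {3} | {2}.

4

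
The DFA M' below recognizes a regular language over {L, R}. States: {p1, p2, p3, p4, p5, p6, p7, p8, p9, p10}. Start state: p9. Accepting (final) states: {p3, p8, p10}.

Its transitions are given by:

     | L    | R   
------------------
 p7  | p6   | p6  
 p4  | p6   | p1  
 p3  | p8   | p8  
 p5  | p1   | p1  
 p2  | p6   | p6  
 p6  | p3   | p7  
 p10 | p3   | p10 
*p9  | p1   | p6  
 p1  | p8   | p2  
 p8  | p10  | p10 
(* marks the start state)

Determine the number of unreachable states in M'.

2

Starting at p9 and following transitions, the reachable set is {p1, p2, p3, p6, p7, p8, p9, p10}. That leaves p4, p5 unreachable — 2 in total.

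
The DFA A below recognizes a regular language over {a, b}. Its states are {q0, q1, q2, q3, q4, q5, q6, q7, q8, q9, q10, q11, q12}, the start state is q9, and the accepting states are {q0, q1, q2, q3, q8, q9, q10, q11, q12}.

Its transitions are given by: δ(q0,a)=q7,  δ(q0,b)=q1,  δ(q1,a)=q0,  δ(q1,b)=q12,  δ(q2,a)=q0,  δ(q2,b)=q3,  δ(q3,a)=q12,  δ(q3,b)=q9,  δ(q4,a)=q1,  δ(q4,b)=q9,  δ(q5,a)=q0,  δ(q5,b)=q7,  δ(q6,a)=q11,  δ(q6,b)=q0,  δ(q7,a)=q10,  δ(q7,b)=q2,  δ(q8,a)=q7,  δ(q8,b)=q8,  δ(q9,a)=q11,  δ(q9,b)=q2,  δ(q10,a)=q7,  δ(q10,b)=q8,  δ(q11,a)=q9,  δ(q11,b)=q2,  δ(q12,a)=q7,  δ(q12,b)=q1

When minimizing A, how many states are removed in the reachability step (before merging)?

3

Starting at q9 and following transitions, the reachable set is {q0, q1, q2, q3, q7, q8, q9, q10, q11, q12}. That leaves q4, q5, q6 unreachable — 3 in total.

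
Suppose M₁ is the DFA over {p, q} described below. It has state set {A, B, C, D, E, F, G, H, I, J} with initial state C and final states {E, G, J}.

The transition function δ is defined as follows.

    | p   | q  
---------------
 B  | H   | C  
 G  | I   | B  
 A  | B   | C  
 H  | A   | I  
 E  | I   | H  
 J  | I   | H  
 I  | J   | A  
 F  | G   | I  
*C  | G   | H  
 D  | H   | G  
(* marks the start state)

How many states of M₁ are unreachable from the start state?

BFS from C reaches {A, B, C, G, H, I, J}; the 3 state(s) D, E, F are never visited.

3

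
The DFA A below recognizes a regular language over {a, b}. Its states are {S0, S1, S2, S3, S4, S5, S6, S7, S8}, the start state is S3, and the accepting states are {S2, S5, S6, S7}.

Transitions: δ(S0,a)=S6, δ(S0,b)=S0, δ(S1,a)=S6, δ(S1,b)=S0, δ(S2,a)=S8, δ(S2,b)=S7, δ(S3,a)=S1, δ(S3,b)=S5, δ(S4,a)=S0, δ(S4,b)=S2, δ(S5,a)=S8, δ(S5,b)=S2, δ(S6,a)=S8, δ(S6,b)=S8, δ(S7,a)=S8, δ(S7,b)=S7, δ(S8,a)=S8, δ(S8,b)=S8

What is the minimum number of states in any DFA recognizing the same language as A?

5

States {S4} cannot be reached from the start state, so discard them.
P0 = {S2,S5,S6,S7} | {S0,S1,S3,S8}.
Refine {S2,S5,S6,S7} on symbol b: members go to different blocks, giving {S2,S5,S7} and {S6}.
Refine {S0,S1,S3,S8} on symbol a: members go to different blocks, giving {S0,S1} and {S3,S8}.
Split {S3,S8} by δ(·,a) → {S3} and {S8}.
The partition is now stable with 5 blocks: {S2,S5,S7} | {S0,S1} | {S6} | {S3} | {S8}.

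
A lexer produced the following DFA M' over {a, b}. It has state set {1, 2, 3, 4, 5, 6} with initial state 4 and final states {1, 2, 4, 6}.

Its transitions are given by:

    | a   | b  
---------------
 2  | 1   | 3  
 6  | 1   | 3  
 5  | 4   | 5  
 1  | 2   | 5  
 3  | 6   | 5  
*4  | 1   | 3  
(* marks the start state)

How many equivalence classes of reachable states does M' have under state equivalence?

2

P0 = {1,2,4,6} | {3,5}.
No further refinement is possible. Final partition (2 blocks): {1,2,4,6} | {3,5}.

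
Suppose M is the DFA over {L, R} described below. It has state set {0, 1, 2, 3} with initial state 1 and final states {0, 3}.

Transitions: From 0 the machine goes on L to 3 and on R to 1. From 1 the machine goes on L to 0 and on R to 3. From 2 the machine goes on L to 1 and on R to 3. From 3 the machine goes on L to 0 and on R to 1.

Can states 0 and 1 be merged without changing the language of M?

No

Reachable states from the start: {0,1,3}. Unreachable: {2} — drop them.
Start with accepting vs non-accepting: {0,3} | {1}.
No further refinement is possible. Final partition (2 blocks): {0,3} | {1}.
0 and 1 end up in different blocks, so they are distinguishable. For instance, the string 'ε' is accepted from only 0.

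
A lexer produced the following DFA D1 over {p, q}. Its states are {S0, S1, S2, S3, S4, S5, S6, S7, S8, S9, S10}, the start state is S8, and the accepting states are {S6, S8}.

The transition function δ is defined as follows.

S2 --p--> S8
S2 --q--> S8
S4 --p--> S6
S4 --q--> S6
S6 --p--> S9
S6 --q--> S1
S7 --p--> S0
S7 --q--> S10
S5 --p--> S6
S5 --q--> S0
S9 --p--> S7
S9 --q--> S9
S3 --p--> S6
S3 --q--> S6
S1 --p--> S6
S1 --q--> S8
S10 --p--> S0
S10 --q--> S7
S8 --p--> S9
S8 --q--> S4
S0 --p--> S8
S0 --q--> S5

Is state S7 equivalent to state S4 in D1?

States {S2,S3} cannot be reached from the start state, so discard them.
Initial partition by acceptance: {S6,S8} | {S0,S1,S4,S5,S7,S9,S10}.
On input p, block {S0,S1,S4,S5,S7,S9,S10} splits into {S0,S1,S4,S5} and {S7,S9,S10}.
Split {S0,S1,S4,S5} by δ(·,q) → {S0,S5} and {S1,S4}.
Split {S7,S9,S10} by δ(·,p) → {S7,S10} and {S9}.
The partition is now stable with 5 blocks: {S6,S8} | {S0,S5} | {S7,S10} | {S1,S4} | {S9}.
S7 and S4 end up in different blocks, so they are distinguishable. For instance, the string 'p' is accepted from only S4.

No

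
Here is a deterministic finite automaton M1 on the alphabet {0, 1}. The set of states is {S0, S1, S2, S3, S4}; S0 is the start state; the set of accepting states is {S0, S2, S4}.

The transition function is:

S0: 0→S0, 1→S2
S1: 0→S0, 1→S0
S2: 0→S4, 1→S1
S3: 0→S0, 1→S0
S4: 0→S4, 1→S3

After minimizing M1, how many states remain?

Start with accepting vs non-accepting: {S0,S2,S4} | {S1,S3}.
Split {S0,S2,S4} by δ(·,1) → {S2,S4} and {S0}.
No further refinement is possible. Final partition (3 blocks): {S2,S4} | {S1,S3} | {S0}.

3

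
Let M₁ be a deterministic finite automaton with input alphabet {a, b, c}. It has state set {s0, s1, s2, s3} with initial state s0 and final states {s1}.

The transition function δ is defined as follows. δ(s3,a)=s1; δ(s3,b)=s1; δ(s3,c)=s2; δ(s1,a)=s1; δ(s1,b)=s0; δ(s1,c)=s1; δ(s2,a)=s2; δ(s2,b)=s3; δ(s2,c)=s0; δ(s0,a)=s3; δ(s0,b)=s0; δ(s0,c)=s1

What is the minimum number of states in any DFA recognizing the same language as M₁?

4

Start with accepting vs non-accepting: {s1} | {s0,s2,s3}.
Refine {s0,s2,s3} on symbol a: members go to different blocks, giving {s0,s2} and {s3}.
Refine {s0,s2} on symbol a: members go to different blocks, giving {s0} and {s2}.
Stable partition: {s1} | {s0} | {s3} | {s2} — 4 equivalence classes.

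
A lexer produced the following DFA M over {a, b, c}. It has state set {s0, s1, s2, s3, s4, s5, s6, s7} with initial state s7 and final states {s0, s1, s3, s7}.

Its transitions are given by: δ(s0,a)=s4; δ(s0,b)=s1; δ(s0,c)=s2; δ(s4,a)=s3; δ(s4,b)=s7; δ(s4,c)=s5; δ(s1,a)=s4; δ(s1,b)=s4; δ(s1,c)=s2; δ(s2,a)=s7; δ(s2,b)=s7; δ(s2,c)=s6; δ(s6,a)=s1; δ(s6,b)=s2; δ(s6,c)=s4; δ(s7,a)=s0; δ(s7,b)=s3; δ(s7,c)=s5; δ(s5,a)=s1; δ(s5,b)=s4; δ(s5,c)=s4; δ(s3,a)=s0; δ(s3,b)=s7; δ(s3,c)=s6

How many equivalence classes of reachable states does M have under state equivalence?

Initial partition by acceptance: {s0,s1,s3,s7} | {s2,s4,s5,s6}.
Split {s0,s1,s3,s7} by δ(·,a) → {s0,s1} and {s3,s7}.
Split {s0,s1} by δ(·,b) → {s0} and {s1}.
Refine {s2,s4,s5,s6} on symbol a: members go to different blocks, giving {s2,s4} and {s5,s6}.
The partition is now stable with 5 blocks: {s0} | {s2,s4} | {s3,s7} | {s1} | {s5,s6}.

5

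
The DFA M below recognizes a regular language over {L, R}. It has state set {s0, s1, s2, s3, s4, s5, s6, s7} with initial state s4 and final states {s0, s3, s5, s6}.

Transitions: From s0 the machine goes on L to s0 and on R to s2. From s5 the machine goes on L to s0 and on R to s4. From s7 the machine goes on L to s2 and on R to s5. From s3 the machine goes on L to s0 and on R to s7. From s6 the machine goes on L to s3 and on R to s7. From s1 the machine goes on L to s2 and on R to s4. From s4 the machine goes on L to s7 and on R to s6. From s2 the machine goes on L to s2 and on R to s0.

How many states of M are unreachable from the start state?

1

No path from s4 leads to s1; the other 7 states are all reachable.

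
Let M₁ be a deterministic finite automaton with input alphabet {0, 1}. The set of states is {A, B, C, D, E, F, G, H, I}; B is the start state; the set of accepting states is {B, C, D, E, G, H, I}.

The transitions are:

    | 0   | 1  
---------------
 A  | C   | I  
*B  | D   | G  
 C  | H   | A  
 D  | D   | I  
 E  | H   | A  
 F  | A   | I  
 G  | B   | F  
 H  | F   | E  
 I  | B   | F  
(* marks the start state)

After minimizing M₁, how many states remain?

6

All states are reachable from the start state.
Initial partition by acceptance: {B,C,D,E,G,H,I} | {A,F}.
On input 0, block {B,C,D,E,G,H,I} splits into {B,C,D,E,G,I} and {H}.
Split {B,C,D,E,G,I} by δ(·,0) → {B,D,G,I} and {C,E}.
Refine {B,D,G,I} on symbol 1: members go to different blocks, giving {B,D} and {G,I}.
Refine {A,F} on symbol 0: members go to different blocks, giving {A} and {F}.
The partition is now stable with 6 blocks: {B,D} | {A} | {H} | {C,E} | {G,I} | {F}.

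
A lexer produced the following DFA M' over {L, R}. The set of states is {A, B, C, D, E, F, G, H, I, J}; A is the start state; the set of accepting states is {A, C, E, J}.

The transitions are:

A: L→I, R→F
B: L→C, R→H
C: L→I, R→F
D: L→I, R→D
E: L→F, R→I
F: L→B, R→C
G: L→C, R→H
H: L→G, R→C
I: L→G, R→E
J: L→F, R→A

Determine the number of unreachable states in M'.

2

BFS from A reaches {A, B, C, E, F, G, H, I}; the 2 state(s) D, J are never visited.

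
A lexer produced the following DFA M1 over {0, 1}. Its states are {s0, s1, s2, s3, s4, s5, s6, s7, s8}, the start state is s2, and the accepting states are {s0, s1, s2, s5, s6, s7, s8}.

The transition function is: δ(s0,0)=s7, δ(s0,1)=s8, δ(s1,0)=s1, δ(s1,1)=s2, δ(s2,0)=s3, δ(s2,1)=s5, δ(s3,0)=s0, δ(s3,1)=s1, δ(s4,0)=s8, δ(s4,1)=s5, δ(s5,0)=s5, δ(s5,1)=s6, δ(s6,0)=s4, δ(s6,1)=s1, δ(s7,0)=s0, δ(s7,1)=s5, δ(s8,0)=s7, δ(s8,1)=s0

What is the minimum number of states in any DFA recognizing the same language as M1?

5

P0 = {s0,s1,s2,s5,s6,s7,s8} | {s3,s4}.
On input 0, block {s0,s1,s2,s5,s6,s7,s8} splits into {s0,s1,s5,s7,s8} and {s2,s6}.
Split {s0,s1,s5,s7,s8} by δ(·,1) → {s0,s7,s8} and {s1,s5}.
Split {s0,s7,s8} by δ(·,1) → {s0,s8} and {s7}.
Stable partition: {s0,s8} | {s3,s4} | {s2,s6} | {s1,s5} | {s7} — 5 equivalence classes.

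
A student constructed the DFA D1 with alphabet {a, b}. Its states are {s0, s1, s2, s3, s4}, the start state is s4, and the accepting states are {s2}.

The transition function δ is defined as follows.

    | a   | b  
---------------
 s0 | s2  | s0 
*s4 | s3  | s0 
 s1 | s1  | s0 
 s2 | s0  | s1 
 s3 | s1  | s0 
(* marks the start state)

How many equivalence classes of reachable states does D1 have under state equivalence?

P0 = {s2} | {s0,s1,s3,s4}.
Refine {s0,s1,s3,s4} on symbol a: members go to different blocks, giving {s1,s3,s4} and {s0}.
The partition is now stable with 3 blocks: {s2} | {s1,s3,s4} | {s0}.

3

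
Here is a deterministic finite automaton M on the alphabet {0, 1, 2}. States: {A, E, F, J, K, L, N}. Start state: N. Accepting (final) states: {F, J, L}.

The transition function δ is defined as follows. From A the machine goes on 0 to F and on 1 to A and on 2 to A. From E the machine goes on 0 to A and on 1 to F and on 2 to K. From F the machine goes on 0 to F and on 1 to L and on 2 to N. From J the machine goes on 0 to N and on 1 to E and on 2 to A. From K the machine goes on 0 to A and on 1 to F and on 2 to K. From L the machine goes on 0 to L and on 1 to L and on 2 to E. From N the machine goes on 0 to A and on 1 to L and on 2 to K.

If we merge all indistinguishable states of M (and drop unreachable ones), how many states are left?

Reachable states from the start: {A,E,F,K,L,N}. Unreachable: {J} — drop them.
P0 = {F,L} | {A,E,K,N}.
On input 0, block {A,E,K,N} splits into {E,K,N} and {A}.
Stable partition: {F,L} | {E,K,N} | {A} — 3 equivalence classes.

3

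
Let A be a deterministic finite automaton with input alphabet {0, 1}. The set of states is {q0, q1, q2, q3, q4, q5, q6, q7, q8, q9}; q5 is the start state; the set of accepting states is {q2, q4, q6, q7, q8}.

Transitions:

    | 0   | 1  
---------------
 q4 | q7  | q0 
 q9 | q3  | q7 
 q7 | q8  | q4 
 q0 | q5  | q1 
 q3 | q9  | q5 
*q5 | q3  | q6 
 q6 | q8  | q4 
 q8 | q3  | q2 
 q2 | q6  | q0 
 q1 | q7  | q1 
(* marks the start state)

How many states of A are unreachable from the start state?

Every one of the 10 states is reachable from q5.

0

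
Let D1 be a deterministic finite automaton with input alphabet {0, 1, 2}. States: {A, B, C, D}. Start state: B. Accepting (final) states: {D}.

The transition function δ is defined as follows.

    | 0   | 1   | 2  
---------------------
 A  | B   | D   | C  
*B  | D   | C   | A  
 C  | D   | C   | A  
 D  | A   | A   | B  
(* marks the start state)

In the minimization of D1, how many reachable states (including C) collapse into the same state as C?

Every state is reachable, so we keep all 4.
P0 = {D} | {A,B,C}.
Refine {A,B,C} on symbol 0: members go to different blocks, giving {B,C} and {A}.
No further refinement is possible. Final partition (3 blocks): {D} | {B,C} | {A}.
The equivalence class containing C is {B,C}, of size 2.

2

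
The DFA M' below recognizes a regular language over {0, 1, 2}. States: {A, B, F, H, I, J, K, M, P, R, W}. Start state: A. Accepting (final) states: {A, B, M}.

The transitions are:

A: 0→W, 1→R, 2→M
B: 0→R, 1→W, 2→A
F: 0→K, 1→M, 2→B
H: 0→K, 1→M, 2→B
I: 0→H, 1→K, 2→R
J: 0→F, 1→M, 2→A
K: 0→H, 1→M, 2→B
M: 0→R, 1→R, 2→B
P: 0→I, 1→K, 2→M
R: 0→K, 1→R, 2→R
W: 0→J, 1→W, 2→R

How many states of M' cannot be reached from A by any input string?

Starting at A and following transitions, the reachable set is {A, B, F, H, J, K, M, R, W}. That leaves I, P unreachable — 2 in total.

2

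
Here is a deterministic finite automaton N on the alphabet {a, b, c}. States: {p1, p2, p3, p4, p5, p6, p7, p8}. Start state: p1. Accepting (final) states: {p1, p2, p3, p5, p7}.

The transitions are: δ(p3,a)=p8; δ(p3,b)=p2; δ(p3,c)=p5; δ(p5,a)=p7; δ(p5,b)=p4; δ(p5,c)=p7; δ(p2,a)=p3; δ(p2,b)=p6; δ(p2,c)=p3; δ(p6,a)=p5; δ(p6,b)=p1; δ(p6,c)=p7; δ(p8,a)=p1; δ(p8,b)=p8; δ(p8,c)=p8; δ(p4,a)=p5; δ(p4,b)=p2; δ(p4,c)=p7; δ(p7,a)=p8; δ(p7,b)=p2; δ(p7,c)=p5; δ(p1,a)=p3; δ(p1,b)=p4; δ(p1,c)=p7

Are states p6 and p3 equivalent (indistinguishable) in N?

No

Every state is reachable, so we keep all 8.
Start with accepting vs non-accepting: {p1,p2,p3,p5,p7} | {p4,p6,p8}.
Split {p1,p2,p3,p5,p7} by δ(·,a) → {p1,p2,p5} and {p3,p7}.
On input b, block {p4,p6,p8} splits into {p4,p6} and {p8}.
No further refinement is possible. Final partition (4 blocks): {p1,p2,p5} | {p4,p6} | {p3,p7} | {p8}.
p6 and p3 end up in different blocks, so they are distinguishable. For instance, the string 'ε' is accepted from only p3.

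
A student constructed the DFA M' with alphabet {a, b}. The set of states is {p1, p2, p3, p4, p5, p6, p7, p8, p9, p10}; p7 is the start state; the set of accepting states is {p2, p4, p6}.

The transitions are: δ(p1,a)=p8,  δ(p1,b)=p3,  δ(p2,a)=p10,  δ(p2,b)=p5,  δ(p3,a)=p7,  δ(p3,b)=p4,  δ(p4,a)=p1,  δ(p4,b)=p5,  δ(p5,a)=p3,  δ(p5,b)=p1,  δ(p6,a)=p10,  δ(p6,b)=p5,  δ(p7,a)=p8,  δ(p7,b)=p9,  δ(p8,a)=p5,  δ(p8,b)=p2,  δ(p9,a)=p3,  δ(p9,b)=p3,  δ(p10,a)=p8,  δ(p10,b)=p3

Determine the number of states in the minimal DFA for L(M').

Reachable states from the start: {p1,p2,p3,p4,p5,p7,p8,p9,p10}. Unreachable: {p6} — drop them.
P0 = {p2,p4} | {p1,p3,p5,p7,p8,p9,p10}.
On input b, block {p1,p3,p5,p7,p8,p9,p10} splits into {p1,p5,p7,p9,p10} and {p3,p8}.
Split {p1,p5,p7,p9,p10} by δ(·,b) → {p1,p9,p10} and {p5,p7}.
The partition is now stable with 4 blocks: {p2,p4} | {p1,p9,p10} | {p3,p8} | {p5,p7}.

4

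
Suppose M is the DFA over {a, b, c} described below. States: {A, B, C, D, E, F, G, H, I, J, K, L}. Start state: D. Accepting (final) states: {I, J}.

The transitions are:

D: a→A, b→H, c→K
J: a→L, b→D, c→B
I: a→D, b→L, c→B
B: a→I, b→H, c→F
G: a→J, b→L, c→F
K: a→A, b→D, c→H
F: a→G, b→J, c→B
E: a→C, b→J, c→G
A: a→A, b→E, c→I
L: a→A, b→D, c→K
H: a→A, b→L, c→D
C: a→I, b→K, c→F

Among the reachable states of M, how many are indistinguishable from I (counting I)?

2

All states are reachable from the start state.
P0 = {I,J} | {A,B,C,D,E,F,G,H,K,L}.
Refine {A,B,C,D,E,F,G,H,K,L} on symbol a: members go to different blocks, giving {A,D,E,F,H,K,L} and {B,C,G}.
On input a, block {A,D,E,F,H,K,L} splits into {A,D,H,K,L} and {E,F}.
Split {A,D,H,K,L} by δ(·,b) → {D,H,K,L} and {A}.
No further refinement is possible. Final partition (5 blocks): {I,J} | {D,H,K,L} | {B,C,G} | {E,F} | {A}.
The equivalence class containing I is {I,J}, of size 2.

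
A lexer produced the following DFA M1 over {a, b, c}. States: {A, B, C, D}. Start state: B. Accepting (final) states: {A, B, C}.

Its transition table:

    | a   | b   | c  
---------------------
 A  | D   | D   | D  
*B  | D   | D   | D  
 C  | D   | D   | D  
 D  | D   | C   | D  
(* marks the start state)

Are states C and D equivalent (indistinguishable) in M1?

No

Reachable states from the start: {B,C,D}. Unreachable: {A} — drop them.
P0 = {B,C} | {D}.
Stable partition: {B,C} | {D} — 2 equivalence classes.
C and D end up in different blocks, so they are distinguishable. For instance, the string 'ε' is accepted from only C.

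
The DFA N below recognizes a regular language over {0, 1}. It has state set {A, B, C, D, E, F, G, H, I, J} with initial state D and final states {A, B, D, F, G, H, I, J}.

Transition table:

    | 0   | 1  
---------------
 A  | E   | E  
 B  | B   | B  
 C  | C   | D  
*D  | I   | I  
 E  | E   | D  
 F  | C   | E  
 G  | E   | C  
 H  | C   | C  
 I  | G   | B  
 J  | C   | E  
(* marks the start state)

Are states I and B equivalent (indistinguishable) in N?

States {A,F,H,J} cannot be reached from the start state, so discard them.
Initial partition by acceptance: {B,D,G,I} | {C,E}.
On input 0, block {B,D,G,I} splits into {B,D,I} and {G}.
On input 0, block {B,D,I} splits into {B,D} and {I}.
On input 0, block {B,D} splits into {B} and {D}.
Stable partition: {B} | {C,E} | {G} | {I} | {D} — 5 equivalence classes.
I and B end up in different blocks, so they are distinguishable. For instance, the string '00' is accepted from only B.

No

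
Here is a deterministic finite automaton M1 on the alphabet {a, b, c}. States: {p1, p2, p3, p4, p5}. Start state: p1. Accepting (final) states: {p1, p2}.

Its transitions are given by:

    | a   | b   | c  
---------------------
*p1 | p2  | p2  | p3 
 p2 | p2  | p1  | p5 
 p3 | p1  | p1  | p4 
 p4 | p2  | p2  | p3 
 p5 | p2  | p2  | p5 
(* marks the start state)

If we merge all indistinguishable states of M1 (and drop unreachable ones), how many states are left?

Start with accepting vs non-accepting: {p1,p2} | {p3,p4,p5}.
Stable partition: {p1,p2} | {p3,p4,p5} — 2 equivalence classes.

2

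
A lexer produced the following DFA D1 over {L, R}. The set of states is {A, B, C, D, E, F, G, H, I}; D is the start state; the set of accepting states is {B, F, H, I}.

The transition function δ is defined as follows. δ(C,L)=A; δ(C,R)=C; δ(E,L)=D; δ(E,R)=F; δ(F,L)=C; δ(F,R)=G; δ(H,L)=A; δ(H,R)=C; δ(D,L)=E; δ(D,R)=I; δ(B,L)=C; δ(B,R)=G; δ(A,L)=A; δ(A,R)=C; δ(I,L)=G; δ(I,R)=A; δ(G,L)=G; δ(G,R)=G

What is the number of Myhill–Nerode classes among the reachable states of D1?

3

States {B,H} cannot be reached from the start state, so discard them.
Initial partition by acceptance: {F,I} | {A,C,D,E,G}.
On input R, block {A,C,D,E,G} splits into {A,C,G} and {D,E}.
Stable partition: {F,I} | {A,C,G} | {D,E} — 3 equivalence classes.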